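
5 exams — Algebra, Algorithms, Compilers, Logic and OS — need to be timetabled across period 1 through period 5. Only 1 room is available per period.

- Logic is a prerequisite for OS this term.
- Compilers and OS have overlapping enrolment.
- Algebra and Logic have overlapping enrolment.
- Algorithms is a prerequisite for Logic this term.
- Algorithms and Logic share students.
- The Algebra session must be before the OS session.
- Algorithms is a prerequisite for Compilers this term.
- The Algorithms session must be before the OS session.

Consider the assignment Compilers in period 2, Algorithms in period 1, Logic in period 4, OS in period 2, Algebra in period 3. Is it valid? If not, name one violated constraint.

Compilers and OS have overlapping enrolment — violated.
Logic is a prerequisite for OS this term — violated.
The Algorithms session must be before the OS session — holds.
Algebra and Logic have overlapping enrolment — holds.
Algorithms is a prerequisite for Logic this term — holds.
Algorithms is a prerequisite for Compilers this term — holds.
Algorithms and Logic share students — holds.
Only 1 room is available per period — violated.
The Algebra session must be before the OS session — violated.

Invalid. Compilers and OS have overlapping enrolment.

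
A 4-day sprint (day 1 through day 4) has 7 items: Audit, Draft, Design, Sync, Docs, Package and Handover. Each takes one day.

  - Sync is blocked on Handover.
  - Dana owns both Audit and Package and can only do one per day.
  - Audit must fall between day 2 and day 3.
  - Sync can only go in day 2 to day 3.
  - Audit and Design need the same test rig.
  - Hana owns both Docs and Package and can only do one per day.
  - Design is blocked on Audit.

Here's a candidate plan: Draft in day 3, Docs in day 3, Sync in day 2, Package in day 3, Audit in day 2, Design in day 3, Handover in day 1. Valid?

No — it violates: Hana owns both Docs and Package and can only do one per day

Audit and Design need the same test rig — holds.
Audit must fall between day 2 and day 3 — holds.
Dana owns both Audit and Package and can only do one per day — holds.
Design is blocked on Audit — holds.
Hana owns both Docs and Package and can only do one per day — violated.
Sync can only go in day 2 to day 3 — holds.
Sync is blocked on Handover — holds.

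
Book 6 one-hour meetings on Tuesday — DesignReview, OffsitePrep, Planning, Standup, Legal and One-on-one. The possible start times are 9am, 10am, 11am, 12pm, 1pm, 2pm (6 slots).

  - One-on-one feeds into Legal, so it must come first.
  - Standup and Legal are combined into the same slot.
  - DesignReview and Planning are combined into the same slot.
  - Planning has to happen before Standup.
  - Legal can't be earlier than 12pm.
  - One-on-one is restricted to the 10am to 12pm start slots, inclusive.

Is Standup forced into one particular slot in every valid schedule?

Standup can be 12pm (e.g. Standup=12pm, DesignReview=9am, One-on-one=10am, Legal=12pm, OffsitePrep=9am, Planning=9am) or 1pm (e.g. Planning -> 9am; Standup -> 1pm; DesignReview -> 9am; One-on-one -> 10am; Legal -> 1pm; OffsitePrep -> 9am).

No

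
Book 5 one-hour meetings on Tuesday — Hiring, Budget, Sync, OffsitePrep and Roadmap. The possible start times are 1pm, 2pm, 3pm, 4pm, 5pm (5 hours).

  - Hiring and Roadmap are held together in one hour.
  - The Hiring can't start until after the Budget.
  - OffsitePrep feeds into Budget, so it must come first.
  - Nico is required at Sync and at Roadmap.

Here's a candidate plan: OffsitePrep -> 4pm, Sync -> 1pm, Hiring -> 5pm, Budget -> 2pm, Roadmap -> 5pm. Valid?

The Hiring can't start until after the Budget — holds.
OffsitePrep feeds into Budget, so it must come first — violated.
Hiring and Roadmap are held together in one hour — holds.
Nico is required at Sync and at Roadmap — holds.

No — it violates: OffsitePrep feeds into Budget, so it must come first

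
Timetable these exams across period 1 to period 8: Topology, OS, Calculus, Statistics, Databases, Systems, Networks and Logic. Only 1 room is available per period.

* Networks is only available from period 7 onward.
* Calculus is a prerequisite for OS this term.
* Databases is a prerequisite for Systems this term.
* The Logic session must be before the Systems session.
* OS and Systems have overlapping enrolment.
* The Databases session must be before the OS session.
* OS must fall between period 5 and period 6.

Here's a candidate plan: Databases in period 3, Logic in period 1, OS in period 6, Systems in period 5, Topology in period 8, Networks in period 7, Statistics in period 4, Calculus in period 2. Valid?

Databases is a prerequisite for Systems this term — holds.
Only 1 room is available per period — holds.
OS and Systems have overlapping enrolment — holds.
The Databases session must be before the OS session — holds.
Calculus is a prerequisite for OS this term — holds.
OS must fall between period 5 and period 6 — holds.
Networks is only available from period 7 onward — holds.
The Logic session must be before the Systems session — holds.

Yes, all constraints hold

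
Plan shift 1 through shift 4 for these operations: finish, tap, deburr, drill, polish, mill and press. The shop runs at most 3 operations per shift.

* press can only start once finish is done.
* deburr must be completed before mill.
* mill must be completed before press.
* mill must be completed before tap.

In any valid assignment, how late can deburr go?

shift 2

Downstream work caps deburr at shift 2.
deburr at shift 2 is achievable: mill=shift 3; drill=shift 1; polish=shift 1; press=shift 4; finish=shift 1; tap=shift 4; deburr=shift 2.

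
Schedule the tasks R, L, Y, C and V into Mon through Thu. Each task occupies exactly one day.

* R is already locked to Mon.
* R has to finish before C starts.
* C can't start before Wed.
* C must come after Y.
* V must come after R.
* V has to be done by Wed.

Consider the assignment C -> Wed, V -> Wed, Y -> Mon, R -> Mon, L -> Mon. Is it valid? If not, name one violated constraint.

Valid

R has to finish before C starts — holds.
C must come after Y — holds.
V must come after R — holds.
C can't start before Wed — holds.
R is already locked to Mon — holds.
V has to be done by Wed — holds.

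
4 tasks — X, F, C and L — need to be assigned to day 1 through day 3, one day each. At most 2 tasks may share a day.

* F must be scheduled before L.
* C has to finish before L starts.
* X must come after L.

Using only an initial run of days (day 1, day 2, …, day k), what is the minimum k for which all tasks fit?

The precedence chain requires at least 3 distinct days.
With at most 2 per day and 4 tasks, at least 2 days are needed.
3 works (last occupied day: day 3): for example X in day 3; L in day 2; F in day 1; C in day 1.

3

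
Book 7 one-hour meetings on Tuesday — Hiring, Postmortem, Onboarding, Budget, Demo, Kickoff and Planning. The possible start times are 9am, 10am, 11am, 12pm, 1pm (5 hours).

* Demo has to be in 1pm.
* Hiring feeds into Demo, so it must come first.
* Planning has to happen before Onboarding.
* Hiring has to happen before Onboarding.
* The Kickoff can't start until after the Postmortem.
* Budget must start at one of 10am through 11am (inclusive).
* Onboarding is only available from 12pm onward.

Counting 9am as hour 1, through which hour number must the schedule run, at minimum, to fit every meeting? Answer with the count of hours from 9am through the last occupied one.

The precedence chain requires at least 2 distinct hours.
Demo can't be placed before 1pm — that is hour 5 counting from 9am — so the schedule must run through at least 5 hours.
5 works (last occupied hour: 1pm): for example Kickoff in 10am, Hiring in 9am, Demo in 1pm, Postmortem in 9am, Onboarding in 12pm, Budget in 10am, Planning in 9am.

5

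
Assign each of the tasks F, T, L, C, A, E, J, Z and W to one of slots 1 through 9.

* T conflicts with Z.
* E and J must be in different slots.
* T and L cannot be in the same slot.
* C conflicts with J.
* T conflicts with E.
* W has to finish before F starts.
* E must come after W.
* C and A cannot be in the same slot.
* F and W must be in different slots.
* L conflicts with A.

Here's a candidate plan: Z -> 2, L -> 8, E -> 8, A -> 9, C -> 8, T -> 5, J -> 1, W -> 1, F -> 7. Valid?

Valid

E must come after W — holds.
C and A cannot be in the same slot — holds.
F and W must be in different slots — holds.
W has to finish before F starts — holds.
L conflicts with A — holds.
T conflicts with Z — holds.
C conflicts with J — holds.
E and J must be in different slots — holds.
T and L cannot be in the same slot — holds.
T conflicts with E — holds.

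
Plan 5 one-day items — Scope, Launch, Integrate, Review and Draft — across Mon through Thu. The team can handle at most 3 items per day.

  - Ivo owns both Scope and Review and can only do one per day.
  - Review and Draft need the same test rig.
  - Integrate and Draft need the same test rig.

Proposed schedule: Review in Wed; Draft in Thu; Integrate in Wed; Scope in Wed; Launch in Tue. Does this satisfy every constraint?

The team can handle at most 3 items per day — holds.
Integrate and Draft need the same test rig — holds.
Ivo owns both Scope and Review and can only do one per day — violated.
Review and Draft need the same test rig — holds.

No. Ivo owns both Scope and Review and can only do one per day is not satisfied.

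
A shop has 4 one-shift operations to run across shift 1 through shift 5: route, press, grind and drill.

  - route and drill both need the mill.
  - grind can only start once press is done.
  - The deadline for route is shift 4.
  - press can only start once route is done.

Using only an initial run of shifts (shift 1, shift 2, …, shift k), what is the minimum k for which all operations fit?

3 shifts

The precedence chain requires at least 3 distinct shifts.
3 works (last occupied shift: shift 3): for example grind -> shift 3; press -> shift 2; drill -> shift 2; route -> shift 1.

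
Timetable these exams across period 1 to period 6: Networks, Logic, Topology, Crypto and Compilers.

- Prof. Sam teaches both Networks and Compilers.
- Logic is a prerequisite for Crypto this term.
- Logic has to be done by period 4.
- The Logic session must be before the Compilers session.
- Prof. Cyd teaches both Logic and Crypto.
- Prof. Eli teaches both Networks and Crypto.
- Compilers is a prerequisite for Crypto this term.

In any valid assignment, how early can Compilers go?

Precedence pushes Compilers to at least period 2; downstream work caps Compilers at period 5.
Compilers at period 2 is achievable: Crypto=period 3; Logic=period 1; Compilers=period 2; Topology=period 1; Networks=period 1.

period 2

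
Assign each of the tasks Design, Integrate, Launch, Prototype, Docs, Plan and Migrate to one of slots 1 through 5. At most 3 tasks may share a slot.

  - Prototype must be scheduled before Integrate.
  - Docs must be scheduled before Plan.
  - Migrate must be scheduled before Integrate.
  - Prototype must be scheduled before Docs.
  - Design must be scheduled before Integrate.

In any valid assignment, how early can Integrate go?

2

Precedence pushes Integrate to at least 2.
Integrate at 2 is achievable: Prototype -> 1, Plan -> 3, Docs -> 2, Design -> 1, Migrate -> 1, Integrate -> 2, Launch -> 2.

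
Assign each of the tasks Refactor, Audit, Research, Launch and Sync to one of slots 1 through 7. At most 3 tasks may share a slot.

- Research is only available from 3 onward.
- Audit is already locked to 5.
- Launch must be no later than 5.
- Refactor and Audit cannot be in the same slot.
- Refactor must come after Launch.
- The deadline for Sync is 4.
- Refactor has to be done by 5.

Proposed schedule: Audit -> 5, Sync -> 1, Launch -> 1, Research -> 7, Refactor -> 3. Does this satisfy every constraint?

Yes

Launch must be no later than 5 — holds.
At most 3 tasks may share a slot — holds.
Audit is already locked to 5 — holds.
Refactor has to be done by 5 — holds.
The deadline for Sync is 4 — holds.
Research is only available from 3 onward — holds.
Refactor must come after Launch — holds.
Refactor and Audit cannot be in the same slot — holds.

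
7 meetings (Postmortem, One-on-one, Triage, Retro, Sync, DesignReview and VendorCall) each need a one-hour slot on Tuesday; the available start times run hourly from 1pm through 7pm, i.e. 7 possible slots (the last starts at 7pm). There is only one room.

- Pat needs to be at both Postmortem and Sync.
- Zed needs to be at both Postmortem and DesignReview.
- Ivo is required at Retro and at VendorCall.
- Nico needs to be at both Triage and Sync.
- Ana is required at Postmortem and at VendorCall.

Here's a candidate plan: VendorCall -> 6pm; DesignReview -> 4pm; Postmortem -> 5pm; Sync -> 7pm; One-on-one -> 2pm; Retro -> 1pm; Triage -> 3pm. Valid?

Pat needs to be at both Postmortem and Sync — holds.
Nico needs to be at both Triage and Sync — holds.
Zed needs to be at both Postmortem and DesignReview — holds.
Ana is required at Postmortem and at VendorCall — holds.
There is only one room — holds.
Ivo is required at Retro and at VendorCall — holds.

Yes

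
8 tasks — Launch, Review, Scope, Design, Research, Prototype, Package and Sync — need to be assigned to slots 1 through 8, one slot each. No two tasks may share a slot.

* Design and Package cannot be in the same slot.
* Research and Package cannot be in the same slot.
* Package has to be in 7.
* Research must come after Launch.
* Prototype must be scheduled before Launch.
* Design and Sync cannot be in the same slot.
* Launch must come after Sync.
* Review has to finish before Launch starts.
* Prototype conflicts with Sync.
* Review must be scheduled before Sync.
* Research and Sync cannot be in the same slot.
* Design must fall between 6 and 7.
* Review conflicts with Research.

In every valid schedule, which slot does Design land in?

6

Design's window is 6–7.
Package is fixed at 7, and Design can't share a slot with Package.
So Design must be 6.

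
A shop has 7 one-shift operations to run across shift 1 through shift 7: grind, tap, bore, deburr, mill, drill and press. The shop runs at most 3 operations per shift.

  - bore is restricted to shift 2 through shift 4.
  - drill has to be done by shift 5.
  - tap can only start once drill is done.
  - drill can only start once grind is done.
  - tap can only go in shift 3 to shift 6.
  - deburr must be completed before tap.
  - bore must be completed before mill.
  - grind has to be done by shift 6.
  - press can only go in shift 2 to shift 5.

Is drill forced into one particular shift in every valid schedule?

drill can be shift 2 (e.g. bore in shift 2, press in shift 2, drill in shift 2, mill in shift 3, grind in shift 1, deburr in shift 1, tap in shift 3) or shift 3 (e.g. press -> shift 2; tap -> shift 4; mill -> shift 3; grind -> shift 1; deburr -> shift 1; bore -> shift 2; drill -> shift 3).

No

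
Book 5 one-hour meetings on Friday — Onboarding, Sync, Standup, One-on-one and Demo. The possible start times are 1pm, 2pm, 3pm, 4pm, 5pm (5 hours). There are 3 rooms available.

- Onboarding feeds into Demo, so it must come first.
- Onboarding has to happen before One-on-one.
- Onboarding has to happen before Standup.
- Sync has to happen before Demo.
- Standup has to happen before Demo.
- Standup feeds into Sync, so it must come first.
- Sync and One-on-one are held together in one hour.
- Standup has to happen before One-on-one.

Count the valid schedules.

5

Splitting on Onboarding: it can be 1pm (4), 2pm (1). Listing each branch's schedules as (Sync, Standup, One-on-one, Demo):
Onboarding=1pm: (3pm,2pm,3pm,4pm) (3pm,2pm,3pm,5pm) (4pm,2pm,4pm,5pm) (4pm,3pm,4pm,5pm) — 4.
Onboarding=2pm: (4pm,3pm,4pm,5pm) — 1.
Summing: 4 + 1 = 5.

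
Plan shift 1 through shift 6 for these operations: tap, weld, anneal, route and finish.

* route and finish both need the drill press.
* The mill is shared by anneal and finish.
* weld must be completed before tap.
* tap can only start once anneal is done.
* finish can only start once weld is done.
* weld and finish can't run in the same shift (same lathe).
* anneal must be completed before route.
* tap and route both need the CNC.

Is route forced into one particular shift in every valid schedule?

route can be shift 2 (e.g. route -> shift 2; weld -> shift 1; tap -> shift 3; anneal -> shift 1; finish -> shift 3) or shift 3 (e.g. route -> shift 3, weld -> shift 1, finish -> shift 2, tap -> shift 2, anneal -> shift 1).

No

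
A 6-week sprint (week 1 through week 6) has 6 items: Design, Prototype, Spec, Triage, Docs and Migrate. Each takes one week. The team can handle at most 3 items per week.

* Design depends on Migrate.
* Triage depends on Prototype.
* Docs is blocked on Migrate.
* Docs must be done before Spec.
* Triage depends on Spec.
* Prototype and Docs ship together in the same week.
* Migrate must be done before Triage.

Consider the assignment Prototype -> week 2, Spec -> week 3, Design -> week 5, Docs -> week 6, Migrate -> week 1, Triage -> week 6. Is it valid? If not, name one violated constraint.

Design depends on Migrate — holds.
Docs must be done before Spec — violated.
Triage depends on Prototype — holds.
Migrate must be done before Triage — holds.
Docs is blocked on Migrate — holds.
Triage depends on Spec — holds.
The team can handle at most 3 items per week — holds.
Prototype and Docs ship together in the same week — violated.

Invalid. Prototype and Docs ship together in the same week.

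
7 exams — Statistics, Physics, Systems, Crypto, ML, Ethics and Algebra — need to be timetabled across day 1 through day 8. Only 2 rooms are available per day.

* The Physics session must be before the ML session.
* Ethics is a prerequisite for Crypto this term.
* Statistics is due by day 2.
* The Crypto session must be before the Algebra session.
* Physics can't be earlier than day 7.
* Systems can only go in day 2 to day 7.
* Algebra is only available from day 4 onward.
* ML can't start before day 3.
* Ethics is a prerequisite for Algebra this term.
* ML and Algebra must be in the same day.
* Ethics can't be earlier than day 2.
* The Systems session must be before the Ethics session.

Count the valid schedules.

40

Splitting on Statistics: it can be day 1 (20), day 2 (20). Listing each branch's schedules as (Physics, Systems, Crypto, ML, Ethics, Algebra) by day number:
Statistics=day 1: (7,2,4,8,3,8) (7,2,5,8,3,8) (7,2,5,8,4,8) (7,2,6,8,3,8) (7,2,6,8,4,8) (7,2,6,8,5,8) (7,2,7,8,3,8) (7,2,7,8,4,8) (7,2,7,8,5,8) (7,2,7,8,6,8) (7,3,5,8,4,8) (7,3,6,8,4,8) (7,3,6,8,5,8) (7,3,7,8,4,8) (7,3,7,8,5,8) (7,3,7,8,6,8) (7,4,6,8,5,8) (7,4,7,8,5,8) (7,4,7,8,6,8) (7,5,7,8,6,8) — 20.
Statistics=day 2: (7,2,4,8,3,8) (7,2,5,8,3,8) (7,2,5,8,4,8) (7,2,6,8,3,8) (7,2,6,8,4,8) (7,2,6,8,5,8) (7,2,7,8,3,8) (7,2,7,8,4,8) (7,2,7,8,5,8) (7,2,7,8,6,8) (7,3,5,8,4,8) (7,3,6,8,4,8) (7,3,6,8,5,8) (7,3,7,8,4,8) (7,3,7,8,5,8) (7,3,7,8,6,8) (7,4,6,8,5,8) (7,4,7,8,5,8) (7,4,7,8,6,8) (7,5,7,8,6,8) — 20.
Summing: 20 + 20 = 40.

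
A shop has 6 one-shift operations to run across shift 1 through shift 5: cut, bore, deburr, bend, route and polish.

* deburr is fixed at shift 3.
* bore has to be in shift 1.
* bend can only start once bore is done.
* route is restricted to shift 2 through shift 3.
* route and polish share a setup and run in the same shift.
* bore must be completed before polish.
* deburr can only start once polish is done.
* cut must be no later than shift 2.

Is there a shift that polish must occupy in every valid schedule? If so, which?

shift 2

bore is fixed at shift 1 and must come before polish, so polish is at least shift 2.
deburr is fixed at shift 3 and must come after polish, so polish is at most shift 2.
So polish must be shift 2.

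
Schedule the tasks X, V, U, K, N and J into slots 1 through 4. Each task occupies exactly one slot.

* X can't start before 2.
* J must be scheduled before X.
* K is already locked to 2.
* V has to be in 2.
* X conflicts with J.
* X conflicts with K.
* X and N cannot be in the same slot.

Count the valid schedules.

Splitting on X: it can be 3 (24), 4 (36). Listing each branch's schedules as (V, U, K, N, J):
X=3: (2,1,2,1,1) (2,1,2,1,2) (2,1,2,2,1) (2,1,2,2,2) (2,1,2,4,1) (2,1,2,4,2) (2,2,2,1,1) (2,2,2,1,2) (2,2,2,2,1) (2,2,2,2,2) (2,2,2,4,1) (2,2,2,4,2) (2,3,2,1,1) (2,3,2,1,2) (2,3,2,2,1) (2,3,2,2,2) (2,3,2,4,1) (2,3,2,4,2) (2,4,2,1,1) (2,4,2,1,2) (2,4,2,2,1) (2,4,2,2,2) (2,4,2,4,1) (2,4,2,4,2) — 24.
X=4: (2,1,2,1,1) (2,1,2,1,2) (2,1,2,1,3) (2,1,2,2,1) (2,1,2,2,2) (2,1,2,2,3) (2,1,2,3,1) (2,1,2,3,2) (2,1,2,3,3) (2,2,2,1,1) (2,2,2,1,2) (2,2,2,1,3) (2,2,2,2,1) (2,2,2,2,2) (2,2,2,2,3) (2,2,2,3,1) (2,2,2,3,2) (2,2,2,3,3) (2,3,2,1,1) (2,3,2,1,2) (2,3,2,1,3) (2,3,2,2,1) (2,3,2,2,2) (2,3,2,2,3) (2,3,2,3,1) (2,3,2,3,2) (2,3,2,3,3) (2,4,2,1,1) (2,4,2,1,2) (2,4,2,1,3) (2,4,2,2,1) (2,4,2,2,2) (2,4,2,2,3) (2,4,2,3,1) (2,4,2,3,2) (2,4,2,3,3) — 36.
Summing: 24 + 36 = 60.

60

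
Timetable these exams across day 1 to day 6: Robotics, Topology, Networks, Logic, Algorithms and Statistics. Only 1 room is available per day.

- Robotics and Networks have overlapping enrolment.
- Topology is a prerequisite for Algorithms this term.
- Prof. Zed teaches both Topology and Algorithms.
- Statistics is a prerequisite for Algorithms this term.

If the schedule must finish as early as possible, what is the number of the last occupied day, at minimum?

The precedence chain requires at least 2 distinct days.
With at most 1 per day and 6 exams, at least 6 days are needed.
6 works (last occupied day: day 6): for example Topology -> day 1, Logic -> day 6, Robotics -> day 4, Networks -> day 5, Algorithms -> day 3, Statistics -> day 2.

6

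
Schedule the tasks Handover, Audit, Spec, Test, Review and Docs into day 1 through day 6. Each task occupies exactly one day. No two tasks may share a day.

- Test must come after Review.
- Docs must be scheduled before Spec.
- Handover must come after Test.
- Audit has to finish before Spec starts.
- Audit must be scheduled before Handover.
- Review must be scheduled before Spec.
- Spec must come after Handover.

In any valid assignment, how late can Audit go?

Downstream work caps Audit at day 4.
Audit at day 4 is achievable: Review in day 1, Spec in day 6, Test in day 2, Handover in day 5, Docs in day 3, Audit in day 4.

day 4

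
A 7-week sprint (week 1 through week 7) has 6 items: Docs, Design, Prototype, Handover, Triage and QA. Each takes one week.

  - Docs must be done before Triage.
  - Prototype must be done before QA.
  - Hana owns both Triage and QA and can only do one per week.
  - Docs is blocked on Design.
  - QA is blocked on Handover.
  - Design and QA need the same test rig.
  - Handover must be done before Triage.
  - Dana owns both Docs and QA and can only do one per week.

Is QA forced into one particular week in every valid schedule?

No

QA can be week 2 (e.g. Design in week 1; QA in week 2; Handover in week 1; Prototype in week 1; Triage in week 4; Docs in week 3) or week 3 (e.g. Triage -> week 4, Handover -> week 1, Prototype -> week 1, QA -> week 3, Design -> week 1, Docs -> week 2).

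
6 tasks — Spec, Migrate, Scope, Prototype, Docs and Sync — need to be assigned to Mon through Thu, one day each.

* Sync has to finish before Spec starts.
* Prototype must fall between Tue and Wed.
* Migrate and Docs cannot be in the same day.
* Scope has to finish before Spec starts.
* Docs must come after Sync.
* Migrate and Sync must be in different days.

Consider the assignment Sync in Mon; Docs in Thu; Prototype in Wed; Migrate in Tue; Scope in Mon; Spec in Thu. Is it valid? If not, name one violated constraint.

Valid

Migrate and Docs cannot be in the same day — holds.
Prototype must fall between Tue and Wed — holds.
Migrate and Sync must be in different days — holds.
Docs must come after Sync — holds.
Scope has to finish before Spec starts — holds.
Sync has to finish before Spec starts — holds.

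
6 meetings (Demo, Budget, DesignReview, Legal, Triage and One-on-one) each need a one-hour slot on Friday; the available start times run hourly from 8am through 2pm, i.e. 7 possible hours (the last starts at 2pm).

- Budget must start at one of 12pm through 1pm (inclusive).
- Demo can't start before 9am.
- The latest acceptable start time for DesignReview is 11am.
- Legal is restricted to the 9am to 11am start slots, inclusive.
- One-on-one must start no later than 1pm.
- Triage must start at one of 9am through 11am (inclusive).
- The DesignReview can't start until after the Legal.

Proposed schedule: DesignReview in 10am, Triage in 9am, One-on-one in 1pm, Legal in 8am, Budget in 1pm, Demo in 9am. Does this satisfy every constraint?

Demo can't start before 9am — holds.
The latest acceptable start time for DesignReview is 11am — holds.
One-on-one must start no later than 1pm — holds.
Legal is restricted to the 9am to 11am start slots, inclusive — violated.
The DesignReview can't start until after the Legal — holds.
Triage must start at one of 9am through 11am (inclusive) — holds.
Budget must start at one of 12pm through 1pm (inclusive) — holds.

No — it violates: Legal is restricted to the 9am to 11am start slots, inclusive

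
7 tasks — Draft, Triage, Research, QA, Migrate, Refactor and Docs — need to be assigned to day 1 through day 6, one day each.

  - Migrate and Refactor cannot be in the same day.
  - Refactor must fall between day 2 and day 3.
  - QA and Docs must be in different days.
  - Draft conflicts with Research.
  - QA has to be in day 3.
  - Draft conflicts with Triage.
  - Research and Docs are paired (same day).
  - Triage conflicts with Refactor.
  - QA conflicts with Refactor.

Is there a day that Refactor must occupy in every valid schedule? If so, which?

Refactor's window is day 2–day 3.
QA is fixed at day 3, and Refactor can't share a day with QA.
So Refactor must be day 2.

day 2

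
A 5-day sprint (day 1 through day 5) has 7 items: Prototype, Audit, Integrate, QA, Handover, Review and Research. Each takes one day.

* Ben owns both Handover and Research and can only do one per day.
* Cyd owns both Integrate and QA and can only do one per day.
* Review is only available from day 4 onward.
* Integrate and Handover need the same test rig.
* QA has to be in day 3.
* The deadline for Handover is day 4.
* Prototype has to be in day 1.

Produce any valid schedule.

Integrate in day 2, Review in day 4, QA in day 3, Audit in day 1, Handover in day 1, Research in day 2, Prototype in day 1

Checking: Handover(day 1) != Research(day 2); Integrate(day 2) != QA(day 3); Integrate(day 2) != Handover(day 1); Review=day 4 in [day 4,day 5]; QA=day 3 in [day 3,day 3]; Handover=day 1 in [day 1,day 4]; Prototype=day 1 in [day 1,day 1].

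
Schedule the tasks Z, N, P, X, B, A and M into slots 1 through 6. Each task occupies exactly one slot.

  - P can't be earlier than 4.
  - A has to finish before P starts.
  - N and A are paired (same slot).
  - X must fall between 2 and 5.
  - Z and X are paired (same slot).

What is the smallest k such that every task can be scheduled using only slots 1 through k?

4 slots

The precedence chain requires at least 2 distinct slots.
P can't be placed before 4, so the schedule must run through at least slot 4.
4 works (last occupied slot: 4): for example P in 4, N in 1, M in 1, X in 2, B in 1, A in 1, Z in 2.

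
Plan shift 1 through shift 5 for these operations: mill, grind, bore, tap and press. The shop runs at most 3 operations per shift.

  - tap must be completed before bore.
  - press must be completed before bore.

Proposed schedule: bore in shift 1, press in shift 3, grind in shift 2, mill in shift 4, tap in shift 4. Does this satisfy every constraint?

The shop runs at most 3 operations per shift — holds.
tap must be completed before bore — violated.
press must be completed before bore — violated.

No — it violates: tap must be completed before bore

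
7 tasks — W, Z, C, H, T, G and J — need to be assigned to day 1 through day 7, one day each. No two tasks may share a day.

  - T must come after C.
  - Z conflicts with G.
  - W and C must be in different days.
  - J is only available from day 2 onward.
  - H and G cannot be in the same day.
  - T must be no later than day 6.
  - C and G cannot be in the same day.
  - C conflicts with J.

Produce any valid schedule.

Z=day 5; W=day 4; G=day 7; C=day 1; H=day 6; T=day 2; J=day 3

Checking: C(day 1) before T(day 2); C(day 1) != G(day 7); C(day 1) != J(day 3); Z(day 5) != G(day 7); W(day 4) != C(day 1); H(day 6) != G(day 7); T=day 2 in [day 1,day 6]; J=day 3 in [day 2,day 7]; max 1 per day (cap 1).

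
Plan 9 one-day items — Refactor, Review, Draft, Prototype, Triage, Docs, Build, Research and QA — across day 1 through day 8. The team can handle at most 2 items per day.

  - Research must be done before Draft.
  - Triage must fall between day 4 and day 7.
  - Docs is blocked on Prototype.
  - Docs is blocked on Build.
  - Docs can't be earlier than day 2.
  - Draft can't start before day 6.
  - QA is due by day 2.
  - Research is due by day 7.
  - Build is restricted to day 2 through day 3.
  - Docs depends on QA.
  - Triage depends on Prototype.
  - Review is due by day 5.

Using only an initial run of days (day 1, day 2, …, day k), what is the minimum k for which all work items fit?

The precedence chain requires at least 2 distinct days.
With at most 2 per day and 9 work items, at least 5 days are needed.
Draft can't be placed before day 6, so the schedule must run through at least day 6.
6 works (last occupied day: day 6): for example Build in day 2, QA in day 1, Refactor in day 4, Prototype in day 2, Docs in day 3, Draft in day 6, Review in day 1, Research in day 3, Triage in day 4.

6 days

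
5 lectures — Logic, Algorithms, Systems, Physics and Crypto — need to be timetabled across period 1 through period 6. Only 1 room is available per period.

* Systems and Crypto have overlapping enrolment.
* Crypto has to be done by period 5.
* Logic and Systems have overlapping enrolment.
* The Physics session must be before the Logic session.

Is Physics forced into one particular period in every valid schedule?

No

Physics can be period 1 (e.g. Algorithms -> period 4, Physics -> period 1, Logic -> period 3, Crypto -> period 2, Systems -> period 5) or period 2 (e.g. Systems=period 5; Crypto=period 1; Algorithms=period 4; Logic=period 3; Physics=period 2).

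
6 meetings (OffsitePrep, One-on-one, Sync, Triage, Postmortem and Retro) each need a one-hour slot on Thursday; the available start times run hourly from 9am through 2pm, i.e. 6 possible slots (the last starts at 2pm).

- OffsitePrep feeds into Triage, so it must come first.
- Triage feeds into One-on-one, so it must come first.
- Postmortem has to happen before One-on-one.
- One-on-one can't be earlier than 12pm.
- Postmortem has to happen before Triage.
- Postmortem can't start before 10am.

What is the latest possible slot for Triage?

1pm

Precedence pushes Triage to at least 11am; downstream work caps Triage at 1pm.
Triage at 1pm is achievable: One-on-one=2pm; Retro=9am; Triage=1pm; Postmortem=10am; Sync=9am; OffsitePrep=9am.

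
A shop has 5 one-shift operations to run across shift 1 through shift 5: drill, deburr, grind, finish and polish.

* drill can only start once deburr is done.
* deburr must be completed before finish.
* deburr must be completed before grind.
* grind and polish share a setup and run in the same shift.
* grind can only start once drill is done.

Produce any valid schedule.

drill -> shift 2; grind -> shift 3; polish -> shift 3; finish -> shift 2; deburr -> shift 1

Checking: deburr(shift 1) before finish(shift 2); drill(shift 2) before grind(shift 3); deburr(shift 1) before drill(shift 2); deburr(shift 1) before grind(shift 3); grind = polish = shift 3.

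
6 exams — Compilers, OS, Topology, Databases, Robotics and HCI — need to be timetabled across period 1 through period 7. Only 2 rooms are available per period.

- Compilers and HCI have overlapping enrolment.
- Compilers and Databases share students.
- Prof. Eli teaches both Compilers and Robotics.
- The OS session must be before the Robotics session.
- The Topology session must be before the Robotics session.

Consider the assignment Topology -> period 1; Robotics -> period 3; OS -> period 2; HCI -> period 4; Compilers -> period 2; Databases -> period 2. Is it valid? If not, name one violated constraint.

The OS session must be before the Robotics session — holds.
Compilers and HCI have overlapping enrolment — holds.
Prof. Eli teaches both Compilers and Robotics — holds.
Compilers and Databases share students — violated.
Only 2 rooms are available per period — violated.
The Topology session must be before the Robotics session — holds.

Invalid. Compilers and Databases share students.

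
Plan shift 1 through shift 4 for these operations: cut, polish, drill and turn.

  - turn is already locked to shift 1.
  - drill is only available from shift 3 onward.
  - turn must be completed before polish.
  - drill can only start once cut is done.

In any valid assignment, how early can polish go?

Precedence pushes polish to at least shift 2.
polish at shift 2 is achievable: cut -> shift 1; polish -> shift 2; turn -> shift 1; drill -> shift 3.

shift 2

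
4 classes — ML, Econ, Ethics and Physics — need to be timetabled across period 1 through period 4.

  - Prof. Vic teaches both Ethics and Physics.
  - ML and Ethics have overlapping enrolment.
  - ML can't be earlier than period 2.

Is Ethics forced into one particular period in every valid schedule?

Ethics can be period 1 (e.g. Ethics in period 1; ML in period 2; Physics in period 2; Econ in period 1) or period 2 (e.g. ML -> period 3; Econ -> period 1; Ethics -> period 2; Physics -> period 1).

No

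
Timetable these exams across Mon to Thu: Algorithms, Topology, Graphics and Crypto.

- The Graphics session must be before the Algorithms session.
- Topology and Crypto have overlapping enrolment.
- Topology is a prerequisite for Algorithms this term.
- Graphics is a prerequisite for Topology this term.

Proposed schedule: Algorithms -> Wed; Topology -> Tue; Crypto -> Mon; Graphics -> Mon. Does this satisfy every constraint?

Yes, all constraints hold

Graphics is a prerequisite for Topology this term — holds.
Topology and Crypto have overlapping enrolment — holds.
The Graphics session must be before the Algorithms session — holds.
Topology is a prerequisite for Algorithms this term — holds.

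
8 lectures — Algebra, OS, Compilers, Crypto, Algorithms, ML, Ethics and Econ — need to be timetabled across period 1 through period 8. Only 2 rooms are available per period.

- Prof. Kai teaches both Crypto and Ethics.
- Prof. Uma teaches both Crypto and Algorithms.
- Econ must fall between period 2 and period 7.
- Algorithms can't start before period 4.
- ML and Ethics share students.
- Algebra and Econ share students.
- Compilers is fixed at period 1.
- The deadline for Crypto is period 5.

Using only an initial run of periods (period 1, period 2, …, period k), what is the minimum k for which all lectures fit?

With at most 2 per period and 8 lectures, at least 4 periods are needed.
Algorithms can't be placed before period 4, so the schedule must run through at least period 4.
4 works (last occupied period: period 4): for example Econ=period 2, Ethics=period 4, Algebra=period 1, Algorithms=period 4, Crypto=period 3, OS=period 2, Compilers=period 1, ML=period 3.

4 periods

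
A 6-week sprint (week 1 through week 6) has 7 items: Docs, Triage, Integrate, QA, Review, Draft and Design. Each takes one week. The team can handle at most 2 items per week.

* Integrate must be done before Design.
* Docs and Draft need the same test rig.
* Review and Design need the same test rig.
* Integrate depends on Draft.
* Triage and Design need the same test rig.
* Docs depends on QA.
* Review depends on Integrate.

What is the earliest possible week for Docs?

Precedence pushes Docs to at least week 2.
Docs at week 2 is achievable: Draft -> week 1, Design -> week 4, QA -> week 1, Review -> week 3, Triage -> week 3, Docs -> week 2, Integrate -> week 2.

week 2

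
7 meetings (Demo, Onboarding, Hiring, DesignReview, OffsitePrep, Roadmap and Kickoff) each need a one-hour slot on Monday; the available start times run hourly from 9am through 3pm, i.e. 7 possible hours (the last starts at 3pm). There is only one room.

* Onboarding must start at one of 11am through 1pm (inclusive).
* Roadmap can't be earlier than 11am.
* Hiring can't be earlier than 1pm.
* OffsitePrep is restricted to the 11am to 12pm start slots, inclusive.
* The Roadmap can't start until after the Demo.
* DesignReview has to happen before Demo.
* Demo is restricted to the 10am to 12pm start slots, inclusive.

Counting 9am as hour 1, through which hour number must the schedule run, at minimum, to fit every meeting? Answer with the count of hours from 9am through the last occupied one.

The precedence chain requires at least 3 distinct hours.
With at most 1 per hour and 7 meetings, at least 7 hours are needed.
Hiring can't be placed before 1pm — that is hour 5 counting from 9am — so the schedule must run through at least 5 hours.
7 works (last occupied hour: 3pm): for example Kickoff -> 3pm, Roadmap -> 2pm, OffsitePrep -> 11am, DesignReview -> 9am, Hiring -> 1pm, Onboarding -> 12pm, Demo -> 10am.

7 hours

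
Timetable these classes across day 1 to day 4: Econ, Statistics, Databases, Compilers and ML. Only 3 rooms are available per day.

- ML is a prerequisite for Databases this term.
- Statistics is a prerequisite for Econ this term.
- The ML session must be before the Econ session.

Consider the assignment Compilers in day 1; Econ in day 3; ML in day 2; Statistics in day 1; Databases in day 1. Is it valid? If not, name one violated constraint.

Statistics is a prerequisite for Econ this term — holds.
The ML session must be before the Econ session — holds.
Only 3 rooms are available per day — holds.
ML is a prerequisite for Databases this term — violated.

Invalid. ML is a prerequisite for Databases this term.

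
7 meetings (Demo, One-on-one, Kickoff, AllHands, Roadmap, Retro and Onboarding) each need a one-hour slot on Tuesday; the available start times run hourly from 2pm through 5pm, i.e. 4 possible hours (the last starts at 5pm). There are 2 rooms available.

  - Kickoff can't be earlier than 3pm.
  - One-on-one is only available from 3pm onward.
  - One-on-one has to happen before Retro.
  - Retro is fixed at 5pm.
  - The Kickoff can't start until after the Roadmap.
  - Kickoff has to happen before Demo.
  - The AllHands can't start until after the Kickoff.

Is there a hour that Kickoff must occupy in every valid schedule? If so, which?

Kickoff is available from 3pm; downstream work caps Kickoff at 4pm.
So Kickoff is pinned to 3pm.

3pm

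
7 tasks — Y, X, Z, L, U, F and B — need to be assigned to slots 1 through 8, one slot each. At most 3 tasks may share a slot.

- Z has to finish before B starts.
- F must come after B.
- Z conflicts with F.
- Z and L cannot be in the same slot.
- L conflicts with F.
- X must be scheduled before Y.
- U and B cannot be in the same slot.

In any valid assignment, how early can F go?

Precedence pushes F to at least 3.
F at 3 is achievable: F=3; B=2; X=1; U=1; Y=2; Z=1; L=2.

3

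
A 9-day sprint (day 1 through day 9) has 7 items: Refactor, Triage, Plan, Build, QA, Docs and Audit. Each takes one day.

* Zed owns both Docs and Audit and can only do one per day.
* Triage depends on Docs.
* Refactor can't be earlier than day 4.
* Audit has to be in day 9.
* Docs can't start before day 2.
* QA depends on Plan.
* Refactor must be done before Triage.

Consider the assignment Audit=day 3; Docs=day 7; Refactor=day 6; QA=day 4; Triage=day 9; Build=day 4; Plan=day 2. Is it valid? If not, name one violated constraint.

Invalid. Audit has to be in day 9.

Zed owns both Docs and Audit and can only do one per day — holds.
Refactor must be done before Triage — holds.
Audit has to be in day 9 — violated.
Docs can't start before day 2 — holds.
Triage depends on Docs — holds.
Refactor can't be earlier than day 4 — holds.
QA depends on Plan — holds.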